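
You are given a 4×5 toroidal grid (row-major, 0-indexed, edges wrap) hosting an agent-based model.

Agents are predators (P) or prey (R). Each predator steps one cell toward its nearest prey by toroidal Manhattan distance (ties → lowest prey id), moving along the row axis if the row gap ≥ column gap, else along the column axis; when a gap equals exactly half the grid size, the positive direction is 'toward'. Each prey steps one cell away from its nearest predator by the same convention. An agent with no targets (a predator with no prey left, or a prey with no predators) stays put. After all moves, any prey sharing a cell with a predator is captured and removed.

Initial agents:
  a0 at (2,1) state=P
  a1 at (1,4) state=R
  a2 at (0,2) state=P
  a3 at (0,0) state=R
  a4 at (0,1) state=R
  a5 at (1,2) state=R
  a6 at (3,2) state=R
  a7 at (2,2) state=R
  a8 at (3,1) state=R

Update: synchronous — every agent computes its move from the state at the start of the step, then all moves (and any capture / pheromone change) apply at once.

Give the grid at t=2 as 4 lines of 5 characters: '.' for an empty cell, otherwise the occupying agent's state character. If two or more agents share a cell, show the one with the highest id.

t=1: a0@(2,2):P a1@(1,3):R a2@(0,1):P a3@(0,4):R a4@(0,0):R a7@(2,3):R
t=2: a0@(2,3):P a1@(0,3):R a2@(0,0):P a3@(0,3):R a4@(0,4):R a7@(2,4):R

P..RR
.....
...PR
.....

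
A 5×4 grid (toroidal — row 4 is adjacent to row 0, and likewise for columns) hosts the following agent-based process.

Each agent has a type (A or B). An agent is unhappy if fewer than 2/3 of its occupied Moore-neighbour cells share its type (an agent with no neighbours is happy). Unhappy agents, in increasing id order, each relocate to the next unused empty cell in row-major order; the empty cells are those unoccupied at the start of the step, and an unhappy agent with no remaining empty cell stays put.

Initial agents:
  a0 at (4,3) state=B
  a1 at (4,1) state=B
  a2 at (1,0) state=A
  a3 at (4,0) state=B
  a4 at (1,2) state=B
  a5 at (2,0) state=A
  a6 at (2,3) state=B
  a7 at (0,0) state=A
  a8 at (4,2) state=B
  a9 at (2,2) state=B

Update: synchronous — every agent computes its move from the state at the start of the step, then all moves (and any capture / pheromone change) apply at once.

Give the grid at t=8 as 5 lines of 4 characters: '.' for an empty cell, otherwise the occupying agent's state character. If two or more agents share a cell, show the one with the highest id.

t=1: a0@(4,3):B a1@(4,1):B a2@(1,0):A a3@(4,0):B a4@(1,2):B a5@(0,1):A a6@(0,2):B a7@(0,3):A a8@(4,2):B a9@(2,2):B
t=2: a0@(4,3):B a1@(4,1):B a2@(1,0):A a3@(0,0):B a4@(1,1):B a5@(1,3):A a6@(0,2):B a7@(2,0):A a8@(2,1):B a9@(2,2):B
t=3: a0@(4,3):B a1@(4,1):B a2@(0,1):A a3@(0,3):B a4@(1,1):B a5@(1,2):A a6@(0,2):B a7@(2,3):A a8@(3,0):B a9@(2,2):B
t=4: a0@(4,3):B a1@(4,1):B a2@(0,0):A a3@(0,3):B a4@(1,0):B a5@(1,3):A a6@(0,2):B a7@(2,0):A a8@(3,0):B a9@(2,1):B
t=5: a0@(4,3):B a1@(4,1):B a2@(0,1):A a3@(1,1):B a4@(1,2):B a5@(2,2):A a6@(0,2):B a7@(2,3):A a8@(3,0):B a9@(2,1):B
t=6: a0@(4,3):B a1@(4,1):B a2@(0,0):A a3@(0,3):B a4@(1,0):B a5@(1,3):A a6@(0,2):B a7@(2,0):A a8@(3,0):B a9@(2,1):B
t=7: a0@(4,3):B a1@(4,1):B a2@(0,1):A a3@(1,1):B a4@(1,2):B a5@(2,2):A a6@(0,2):B a7@(2,3):A a8@(3,0):B a9@(2,1):B
t=8: a0@(4,3):B a1@(4,1):B a2@(0,0):A a3@(0,3):B a4@(1,0):B a5@(1,3):A a6@(0,2):B a7@(2,0):A a8@(3,0):B a9@(2,1):B

A.BB
B..A
AB..
B...
.B.B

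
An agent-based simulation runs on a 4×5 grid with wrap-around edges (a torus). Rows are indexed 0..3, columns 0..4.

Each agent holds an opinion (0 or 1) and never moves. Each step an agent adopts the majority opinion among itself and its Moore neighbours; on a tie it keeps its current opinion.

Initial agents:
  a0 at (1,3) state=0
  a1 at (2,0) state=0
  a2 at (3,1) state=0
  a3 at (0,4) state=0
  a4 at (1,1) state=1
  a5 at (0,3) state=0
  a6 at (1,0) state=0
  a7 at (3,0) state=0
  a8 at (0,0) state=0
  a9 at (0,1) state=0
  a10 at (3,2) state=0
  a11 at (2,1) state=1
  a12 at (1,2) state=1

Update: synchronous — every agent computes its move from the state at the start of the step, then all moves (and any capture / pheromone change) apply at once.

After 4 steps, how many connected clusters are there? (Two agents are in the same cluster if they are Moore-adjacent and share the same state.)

t=1: a0@(1,3):0 a1@(2,0):0 a2@(3,1):0 a3@(0,4):0 a4@(1,1):0 a5@(0,3):0 a6@(1,0):0 a7@(3,0):0 a8@(0,0):0 a9@(0,1):0 a10@(3,2):0 a11@(2,1):0 a12@(1,2):1
t=2: a0@(1,3):0 a1@(2,0):0 a2@(3,1):0 a3@(0,4):0 a4@(1,1):0 a5@(0,3):0 a6@(1,0):0 a7@(3,0):0 a8@(0,0):0 a9@(0,1):0 a10@(3,2):0 a11@(2,1):0 a12@(1,2):0
t=3: (unchanged — steady state)

1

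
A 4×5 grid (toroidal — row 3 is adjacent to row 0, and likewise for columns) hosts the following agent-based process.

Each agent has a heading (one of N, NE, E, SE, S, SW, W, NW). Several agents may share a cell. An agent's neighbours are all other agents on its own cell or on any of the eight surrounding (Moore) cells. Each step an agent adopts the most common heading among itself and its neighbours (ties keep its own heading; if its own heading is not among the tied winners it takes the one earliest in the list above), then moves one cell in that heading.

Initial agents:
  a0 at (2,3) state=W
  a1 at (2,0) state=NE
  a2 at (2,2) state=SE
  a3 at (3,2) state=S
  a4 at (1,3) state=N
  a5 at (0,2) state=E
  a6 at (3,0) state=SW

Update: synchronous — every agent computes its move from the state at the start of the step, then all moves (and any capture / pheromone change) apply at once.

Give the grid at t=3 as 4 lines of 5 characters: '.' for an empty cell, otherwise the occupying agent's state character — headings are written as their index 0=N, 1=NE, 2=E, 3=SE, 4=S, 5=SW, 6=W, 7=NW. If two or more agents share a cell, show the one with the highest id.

2....
3....
6.50.
...1.

t=1: a0@(2,2):W a1@(1,1):NE a2@(3,3):SE a3@(0,2):S a4@(0,3):N a5@(0,3):E a6@(0,4):SW
t=2: a0@(2,1):W a1@(0,2):NE a2@(0,4):SE a3@(1,2):S a4@(3,3):N a5@(0,4):E a6@(1,3):SW
t=3: a0@(2,0):W a1@(3,3):NE a2@(1,0):SE a3@(2,2):S a4@(2,3):N a5@(0,0):E a6@(2,2):SW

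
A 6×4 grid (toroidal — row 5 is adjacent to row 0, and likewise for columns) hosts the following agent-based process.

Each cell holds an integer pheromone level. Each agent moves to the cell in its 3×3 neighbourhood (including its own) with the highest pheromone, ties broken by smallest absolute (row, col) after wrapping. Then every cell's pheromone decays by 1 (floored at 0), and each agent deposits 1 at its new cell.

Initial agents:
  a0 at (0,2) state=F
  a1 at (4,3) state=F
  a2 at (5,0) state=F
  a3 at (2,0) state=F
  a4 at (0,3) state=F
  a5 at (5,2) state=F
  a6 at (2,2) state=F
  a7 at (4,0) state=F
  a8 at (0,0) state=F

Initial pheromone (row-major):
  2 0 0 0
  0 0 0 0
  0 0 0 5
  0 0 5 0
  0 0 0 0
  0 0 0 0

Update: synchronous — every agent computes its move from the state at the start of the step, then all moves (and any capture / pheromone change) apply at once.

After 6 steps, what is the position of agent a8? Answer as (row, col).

(0, 0)

t=1: a0@(0,1) a1@(3,2) a2@(0,0) a3@(2,3) a4@(0,0) a5@(0,1) a6@(2,3) a7@(3,0) a8@(0,0) | pheromone: 4 2 0 0 / 0 0 0 0 / 0 0 0 6 / 1 0 5 0 / 0 0 0 0 / 0 0 0 0
t=2: a0@(0,0) a1@(2,3) a2@(0,0) a3@(2,3) a4@(0,0) a5@(0,0) a6@(2,3) a7@(2,3) a8@(0,0) | pheromone: 8 1 0 0 / 0 0 0 0 / 0 0 0 9 / 0 0 4 0 / 0 0 0 0 / 0 0 0 0
t=3: a0@(0,0) a1@(2,3) a2@(0,0) a3@(2,3) a4@(0,0) a5@(0,0) a6@(2,3) a7@(2,3) a8@(0,0) | pheromone: 12 0 0 0 / 0 0 0 0 / 0 0 0 12 / 0 0 3 0 / 0 0 0 0 / 0 0 0 0
t=4: a0@(0,0) a1@(2,3) a2@(0,0) a3@(2,3) a4@(0,0) a5@(0,0) a6@(2,3) a7@(2,3) a8@(0,0) | pheromone: 16 0 0 0 / 0 0 0 0 / 0 0 0 15 / 0 0 2 0 / 0 0 0 0 / 0 0 0 0
t=5: a0@(0,0) a1@(2,3) a2@(0,0) a3@(2,3) a4@(0,0) a5@(0,0) a6@(2,3) a7@(2,3) a8@(0,0) | pheromone: 20 0 0 0 / 0 0 0 0 / 0 0 0 18 / 0 0 1 0 / 0 0 0 0 / 0 0 0 0
t=6: a0@(0,0) a1@(2,3) a2@(0,0) a3@(2,3) a4@(0,0) a5@(0,0) a6@(2,3) a7@(2,3) a8@(0,0) | pheromone: 24 0 0 0 / 0 0 0 0 / 0 0 0 21 / 0 0 0 0 / 0 0 0 0 / 0 0 0 0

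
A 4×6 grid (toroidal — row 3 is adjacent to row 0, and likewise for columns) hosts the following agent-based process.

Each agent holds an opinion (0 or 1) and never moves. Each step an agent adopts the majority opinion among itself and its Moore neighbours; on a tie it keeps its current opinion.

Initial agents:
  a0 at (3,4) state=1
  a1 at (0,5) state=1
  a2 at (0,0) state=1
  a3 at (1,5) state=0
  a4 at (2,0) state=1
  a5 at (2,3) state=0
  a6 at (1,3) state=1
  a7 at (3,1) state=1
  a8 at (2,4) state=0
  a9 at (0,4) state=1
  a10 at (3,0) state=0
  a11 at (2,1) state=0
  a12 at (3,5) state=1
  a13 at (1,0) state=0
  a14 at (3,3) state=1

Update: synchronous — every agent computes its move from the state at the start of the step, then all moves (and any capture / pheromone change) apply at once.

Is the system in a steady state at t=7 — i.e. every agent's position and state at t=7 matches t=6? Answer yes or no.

yes

t=1: a0@(3,4):1 a1@(0,5):1 a2@(0,0):1 a3@(1,5):1 a4@(2,0):0 a5@(2,3):1 a6@(1,3):1 a7@(3,1):1 a8@(2,4):1 a9@(0,4):1 a10@(3,0):1 a11@(2,1):0 a12@(3,5):1 a13@(1,0):0 a14@(3,3):1
t=2: a0@(3,4):1 a1@(0,5):1 a2@(0,0):1 a3@(1,5):1 a4@(2,0):1 a5@(2,3):1 a6@(1,3):1 a7@(3,1):1 a8@(2,4):1 a9@(0,4):1 a10@(3,0):1 a11@(2,1):0 a12@(3,5):1 a13@(1,0):0 a14@(3,3):1
t=3: a0@(3,4):1 a1@(0,5):1 a2@(0,0):1 a3@(1,5):1 a4@(2,0):1 a5@(2,3):1 a6@(1,3):1 a7@(3,1):1 a8@(2,4):1 a9@(0,4):1 a10@(3,0):1 a11@(2,1):1 a12@(3,5):1 a13@(1,0):1 a14@(3,3):1
t=4: (unchanged — steady state)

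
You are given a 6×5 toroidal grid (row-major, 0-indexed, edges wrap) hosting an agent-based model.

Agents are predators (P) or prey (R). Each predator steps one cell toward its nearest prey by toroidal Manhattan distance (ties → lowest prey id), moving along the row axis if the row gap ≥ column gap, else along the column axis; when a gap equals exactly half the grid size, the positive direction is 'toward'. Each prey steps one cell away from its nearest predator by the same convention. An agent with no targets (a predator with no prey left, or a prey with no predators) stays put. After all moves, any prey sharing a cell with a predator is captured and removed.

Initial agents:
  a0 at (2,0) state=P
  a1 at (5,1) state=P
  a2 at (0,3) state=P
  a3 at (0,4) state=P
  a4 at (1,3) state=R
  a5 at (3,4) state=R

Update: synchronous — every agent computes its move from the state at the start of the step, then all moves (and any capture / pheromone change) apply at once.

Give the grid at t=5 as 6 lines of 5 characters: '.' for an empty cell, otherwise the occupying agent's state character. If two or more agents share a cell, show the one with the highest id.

t=1: a0@(3,0):P a1@(0,1):P a2@(1,3):P a3@(1,4):P a4@(2,3):R a5@(4,4):R
t=2: a0@(4,0):P a1@(1,1):P a2@(2,3):P a3@(2,4):P a4@(3,3):R a5@(5,4):R
t=3: a0@(5,0):P a1@(2,1):P a2@(3,3):P a3@(3,4):P a4@(4,3):R a5@(0,4):R
t=4: a0@(0,0):P a1@(3,1):P a2@(4,3):P a3@(4,4):P a4@(5,3):R a5@(1,4):R
t=5: a0@(1,0):P a1@(4,1):P a2@(5,3):P a3@(5,4):P a4@(0,3):R a5@(2,4):R

...R.
P....
....R
.....
.P...
...PP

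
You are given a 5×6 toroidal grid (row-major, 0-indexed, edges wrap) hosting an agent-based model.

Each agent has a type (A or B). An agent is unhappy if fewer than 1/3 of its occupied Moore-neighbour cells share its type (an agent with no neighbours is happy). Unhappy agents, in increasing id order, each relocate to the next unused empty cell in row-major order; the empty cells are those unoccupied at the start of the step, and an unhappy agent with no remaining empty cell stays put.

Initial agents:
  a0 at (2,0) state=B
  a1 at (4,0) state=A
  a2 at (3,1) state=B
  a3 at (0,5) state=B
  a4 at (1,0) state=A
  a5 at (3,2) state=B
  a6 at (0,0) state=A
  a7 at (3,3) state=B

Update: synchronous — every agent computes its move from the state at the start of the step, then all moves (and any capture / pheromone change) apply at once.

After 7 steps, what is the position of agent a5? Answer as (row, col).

t=1: a0@(2,0):B a1@(4,0):A a2@(3,1):B a3@(0,1):B a4@(1,0):A a5@(3,2):B a6@(0,0):A a7@(3,3):B
t=2: a0@(2,0):B a1@(4,0):A a2@(3,1):B a3@(0,2):B a4@(1,0):A a5@(3,2):B a6@(0,0):A a7@(3,3):B
t=3: (unchanged — steady state)

(3, 2)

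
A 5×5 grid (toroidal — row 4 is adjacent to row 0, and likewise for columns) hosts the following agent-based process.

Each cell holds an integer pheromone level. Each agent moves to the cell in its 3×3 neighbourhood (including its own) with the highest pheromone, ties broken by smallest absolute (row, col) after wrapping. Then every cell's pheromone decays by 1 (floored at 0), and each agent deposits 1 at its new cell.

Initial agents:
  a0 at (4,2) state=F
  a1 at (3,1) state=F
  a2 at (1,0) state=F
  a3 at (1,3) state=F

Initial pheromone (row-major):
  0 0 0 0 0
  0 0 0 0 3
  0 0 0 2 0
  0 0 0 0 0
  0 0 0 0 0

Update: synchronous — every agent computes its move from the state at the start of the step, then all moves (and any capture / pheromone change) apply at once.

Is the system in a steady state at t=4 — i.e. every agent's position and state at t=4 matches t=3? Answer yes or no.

t=1: a0@(0,1) a1@(2,0) a2@(1,4) a3@(1,4) | pheromone: 0 1 0 0 0 / 0 0 0 0 4 / 1 0 0 1 0 / 0 0 0 0 0 / 0 0 0 0 0
t=2: a0@(0,1) a1@(1,4) a2@(1,4) a3@(1,4) | pheromone: 0 1 0 0 0 / 0 0 0 0 6 / 0 0 0 0 0 / 0 0 0 0 0 / 0 0 0 0 0
t=3: a0@(0,1) a1@(1,4) a2@(1,4) a3@(1,4) | pheromone: 0 1 0 0 0 / 0 0 0 0 8 / 0 0 0 0 0 / 0 0 0 0 0 / 0 0 0 0 0
t=4: a0@(0,1) a1@(1,4) a2@(1,4) a3@(1,4) | pheromone: 0 1 0 0 0 / 0 0 0 0 10 / 0 0 0 0 0 / 0 0 0 0 0 / 0 0 0 0 0

yes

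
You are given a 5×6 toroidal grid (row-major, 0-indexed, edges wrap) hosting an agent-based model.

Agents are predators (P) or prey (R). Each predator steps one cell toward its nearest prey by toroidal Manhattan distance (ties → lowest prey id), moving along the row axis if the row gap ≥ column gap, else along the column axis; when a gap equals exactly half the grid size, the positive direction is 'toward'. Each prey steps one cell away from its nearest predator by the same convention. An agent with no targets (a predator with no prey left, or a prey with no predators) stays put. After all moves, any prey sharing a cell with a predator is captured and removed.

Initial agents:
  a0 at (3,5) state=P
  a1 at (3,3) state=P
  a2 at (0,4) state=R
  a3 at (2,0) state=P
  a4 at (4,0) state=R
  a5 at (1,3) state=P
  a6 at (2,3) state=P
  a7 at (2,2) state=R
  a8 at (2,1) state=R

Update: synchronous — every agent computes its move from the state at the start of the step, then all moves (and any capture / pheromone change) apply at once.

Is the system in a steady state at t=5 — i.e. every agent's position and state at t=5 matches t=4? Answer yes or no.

yes

t=1: a0@(4,5):P a1@(2,3):P a2@(4,4):R a3@(2,1):P a4@(0,0):R a5@(0,3):P a6@(2,2):P
t=2: a0@(4,4):P a1@(3,3):P a3@(1,1):P a4@(1,0):R a5@(4,3):P a6@(3,2):P
t=3: a0@(0,4):P a1@(3,4):P a3@(1,0):P a4@(1,5):R a5@(4,4):P a6@(2,2):P
t=4: a0@(1,4):P a1@(2,4):P a3@(1,5):P a5@(0,4):P a6@(2,3):P
t=5: (unchanged — steady state)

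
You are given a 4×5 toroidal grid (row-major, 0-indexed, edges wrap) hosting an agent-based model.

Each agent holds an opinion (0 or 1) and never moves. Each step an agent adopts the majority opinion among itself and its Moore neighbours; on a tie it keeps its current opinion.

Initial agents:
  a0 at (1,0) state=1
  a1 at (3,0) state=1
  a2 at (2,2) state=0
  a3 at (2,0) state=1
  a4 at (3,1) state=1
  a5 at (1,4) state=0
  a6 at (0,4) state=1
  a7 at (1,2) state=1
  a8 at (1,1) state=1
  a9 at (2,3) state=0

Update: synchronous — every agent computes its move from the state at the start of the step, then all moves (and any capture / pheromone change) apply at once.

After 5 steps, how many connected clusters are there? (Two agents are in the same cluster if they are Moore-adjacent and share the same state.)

t=1: a0@(1,0):1 a1@(3,0):1 a2@(2,2):1 a3@(2,0):1 a4@(3,1):1 a5@(1,4):1 a6@(0,4):1 a7@(1,2):1 a8@(1,1):1 a9@(2,3):0
t=2: a0@(1,0):1 a1@(3,0):1 a2@(2,2):1 a3@(2,0):1 a4@(3,1):1 a5@(1,4):1 a6@(0,4):1 a7@(1,2):1 a8@(1,1):1 a9@(2,3):1
t=3: (unchanged — steady state)

1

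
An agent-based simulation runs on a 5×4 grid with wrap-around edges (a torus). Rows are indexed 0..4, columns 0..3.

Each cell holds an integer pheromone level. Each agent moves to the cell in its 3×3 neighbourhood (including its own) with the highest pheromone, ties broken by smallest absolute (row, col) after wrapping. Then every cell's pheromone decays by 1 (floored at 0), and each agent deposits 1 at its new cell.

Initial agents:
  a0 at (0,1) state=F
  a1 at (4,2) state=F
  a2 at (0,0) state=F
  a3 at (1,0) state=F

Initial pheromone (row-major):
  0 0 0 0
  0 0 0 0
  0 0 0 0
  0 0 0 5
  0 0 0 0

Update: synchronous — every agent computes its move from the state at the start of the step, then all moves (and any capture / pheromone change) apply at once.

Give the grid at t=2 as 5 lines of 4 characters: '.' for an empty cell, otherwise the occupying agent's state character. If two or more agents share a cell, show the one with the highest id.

t=1: a0@(0,0) a1@(3,3) a2@(0,0) a3@(0,0) | pheromone: 3 0 0 0 / 0 0 0 0 / 0 0 0 0 / 0 0 0 5 / 0 0 0 0
t=2: a0@(0,0) a1@(3,3) a2@(0,0) a3@(0,0) | pheromone: 5 0 0 0 / 0 0 0 0 / 0 0 0 0 / 0 0 0 5 / 0 0 0 0

F...
....
....
...F
....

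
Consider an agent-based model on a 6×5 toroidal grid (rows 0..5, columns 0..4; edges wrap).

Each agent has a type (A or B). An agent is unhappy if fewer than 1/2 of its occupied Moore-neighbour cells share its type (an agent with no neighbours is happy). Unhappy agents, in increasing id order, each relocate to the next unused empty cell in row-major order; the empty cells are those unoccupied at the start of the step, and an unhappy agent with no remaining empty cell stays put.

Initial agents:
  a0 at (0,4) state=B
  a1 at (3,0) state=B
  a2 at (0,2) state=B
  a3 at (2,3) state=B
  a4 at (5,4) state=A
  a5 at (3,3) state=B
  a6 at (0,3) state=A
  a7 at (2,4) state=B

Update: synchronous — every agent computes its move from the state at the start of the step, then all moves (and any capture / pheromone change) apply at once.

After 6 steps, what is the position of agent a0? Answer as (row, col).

t=1: a0@(0,0):B a1@(3,0):B a2@(0,1):B a3@(2,3):B a4@(5,4):A a5@(3,3):B a6@(1,0):A a7@(2,4):B
t=2: a0@(0,2):B a1@(3,0):B a2@(0,1):B a3@(2,3):B a4@(0,3):A a5@(3,3):B a6@(0,4):A a7@(2,4):B
t=3: (unchanged — steady state)

(0, 2)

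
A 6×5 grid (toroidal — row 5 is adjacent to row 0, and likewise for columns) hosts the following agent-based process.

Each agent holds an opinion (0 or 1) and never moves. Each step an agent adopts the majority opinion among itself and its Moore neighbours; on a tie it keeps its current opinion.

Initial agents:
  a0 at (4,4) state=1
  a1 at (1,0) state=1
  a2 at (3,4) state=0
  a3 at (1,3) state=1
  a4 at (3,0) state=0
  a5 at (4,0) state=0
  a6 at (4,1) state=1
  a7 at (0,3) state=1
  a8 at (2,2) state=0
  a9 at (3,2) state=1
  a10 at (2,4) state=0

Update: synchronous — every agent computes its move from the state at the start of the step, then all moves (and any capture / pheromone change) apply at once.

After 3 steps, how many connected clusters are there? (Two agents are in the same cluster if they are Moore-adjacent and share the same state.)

3

t=1: a0@(4,4):0 a1@(1,0):1 a2@(3,4):0 a3@(1,3):1 a4@(3,0):0 a5@(4,0):0 a6@(4,1):1 a7@(0,3):1 a8@(2,2):1 a9@(3,2):1 a10@(2,4):0
t=2: (unchanged — steady state)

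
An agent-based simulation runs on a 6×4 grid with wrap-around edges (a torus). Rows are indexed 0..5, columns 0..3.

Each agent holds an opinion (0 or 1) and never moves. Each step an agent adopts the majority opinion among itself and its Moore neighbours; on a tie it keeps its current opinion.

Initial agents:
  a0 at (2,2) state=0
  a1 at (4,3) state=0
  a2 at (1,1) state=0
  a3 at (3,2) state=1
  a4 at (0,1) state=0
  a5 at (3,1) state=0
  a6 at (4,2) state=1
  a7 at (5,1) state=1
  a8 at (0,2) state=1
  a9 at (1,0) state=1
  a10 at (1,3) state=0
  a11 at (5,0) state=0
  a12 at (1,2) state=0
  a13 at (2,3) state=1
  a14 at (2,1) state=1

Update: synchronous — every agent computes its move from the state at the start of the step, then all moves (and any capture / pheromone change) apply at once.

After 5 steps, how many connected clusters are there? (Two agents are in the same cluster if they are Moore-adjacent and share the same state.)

1

t=1: a0@(2,2):0 a1@(4,3):0 a2@(1,1):0 a3@(3,2):1 a4@(0,1):0 a5@(3,1):1 a6@(4,2):1 a7@(5,1):1 a8@(0,2):0 a9@(1,0):1 a10@(1,3):0 a11@(5,0):0 a12@(1,2):0 a13@(2,3):1 a14@(2,1):0
t=2: a0@(2,2):0 a1@(4,3):0 a2@(1,1):0 a3@(3,2):1 a4@(0,1):0 a5@(3,1):1 a6@(4,2):1 a7@(5,1):0 a8@(0,2):0 a9@(1,0):0 a10@(1,3):0 a11@(5,0):0 a12@(1,2):0 a13@(2,3):1 a14@(2,1):0
t=3: a0@(2,2):0 a1@(4,3):0 a2@(1,1):0 a3@(3,2):1 a4@(0,1):0 a5@(3,1):1 a6@(4,2):1 a7@(5,1):0 a8@(0,2):0 a9@(1,0):0 a10@(1,3):0 a11@(5,0):0 a12@(1,2):0 a13@(2,3):0 a14@(2,1):0
t=4: a0@(2,2):0 a1@(4,3):0 a2@(1,1):0 a3@(3,2):0 a4@(0,1):0 a5@(3,1):1 a6@(4,2):1 a7@(5,1):0 a8@(0,2):0 a9@(1,0):0 a10@(1,3):0 a11@(5,0):0 a12@(1,2):0 a13@(2,3):0 a14@(2,1):0
t=5: a0@(2,2):0 a1@(4,3):0 a2@(1,1):0 a3@(3,2):0 a4@(0,1):0 a5@(3,1):0 a6@(4,2):0 a7@(5,1):0 a8@(0,2):0 a9@(1,0):0 a10@(1,3):0 a11@(5,0):0 a12@(1,2):0 a13@(2,3):0 a14@(2,1):0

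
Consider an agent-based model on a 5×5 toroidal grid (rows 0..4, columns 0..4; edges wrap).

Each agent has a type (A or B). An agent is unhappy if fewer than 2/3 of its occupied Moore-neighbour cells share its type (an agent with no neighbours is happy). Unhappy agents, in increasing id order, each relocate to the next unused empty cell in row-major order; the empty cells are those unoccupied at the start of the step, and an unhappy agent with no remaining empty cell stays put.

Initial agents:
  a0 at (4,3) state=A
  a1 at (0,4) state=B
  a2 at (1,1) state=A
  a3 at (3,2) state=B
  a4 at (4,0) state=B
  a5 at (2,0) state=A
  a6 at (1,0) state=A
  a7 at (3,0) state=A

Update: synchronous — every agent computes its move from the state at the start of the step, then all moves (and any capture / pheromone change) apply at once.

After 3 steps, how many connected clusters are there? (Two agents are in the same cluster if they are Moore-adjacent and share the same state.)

t=1: a0@(0,0):A a1@(0,1):B a2@(1,1):A a3@(0,2):B a4@(0,3):B a5@(2,0):A a6@(1,0):A a7@(1,2):A
t=2: a0@(0,0):A a1@(0,4):B a2@(1,1):A a3@(1,3):B a4@(1,4):B a5@(2,0):A a6@(1,0):A a7@(2,1):A
t=3: a0@(0,1):A a1@(0,2):B a2@(1,1):A a3@(1,3):B a4@(0,3):B a5@(2,0):A a6@(1,0):A a7@(2,1):A

2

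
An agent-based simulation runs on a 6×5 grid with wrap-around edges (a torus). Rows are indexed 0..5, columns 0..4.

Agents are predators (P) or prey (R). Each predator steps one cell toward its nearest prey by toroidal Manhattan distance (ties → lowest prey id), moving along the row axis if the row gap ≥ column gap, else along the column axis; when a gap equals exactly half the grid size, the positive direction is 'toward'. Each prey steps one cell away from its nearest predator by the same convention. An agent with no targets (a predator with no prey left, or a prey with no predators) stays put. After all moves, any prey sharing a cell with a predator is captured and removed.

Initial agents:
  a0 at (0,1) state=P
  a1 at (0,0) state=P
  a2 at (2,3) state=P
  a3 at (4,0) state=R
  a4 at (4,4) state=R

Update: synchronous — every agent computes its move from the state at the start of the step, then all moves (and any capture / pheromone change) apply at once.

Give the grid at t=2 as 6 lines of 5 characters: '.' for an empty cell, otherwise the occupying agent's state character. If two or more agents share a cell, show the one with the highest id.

t=1: a0@(5,1):P a1@(5,0):P a2@(3,3):P a3@(3,0):R a4@(3,4):R
t=2: a0@(4,1):P a1@(4,0):P a2@(3,4):P a3@(2,0):R a4@(3,0):R

.....
.....
R....
R...P
PP...
.....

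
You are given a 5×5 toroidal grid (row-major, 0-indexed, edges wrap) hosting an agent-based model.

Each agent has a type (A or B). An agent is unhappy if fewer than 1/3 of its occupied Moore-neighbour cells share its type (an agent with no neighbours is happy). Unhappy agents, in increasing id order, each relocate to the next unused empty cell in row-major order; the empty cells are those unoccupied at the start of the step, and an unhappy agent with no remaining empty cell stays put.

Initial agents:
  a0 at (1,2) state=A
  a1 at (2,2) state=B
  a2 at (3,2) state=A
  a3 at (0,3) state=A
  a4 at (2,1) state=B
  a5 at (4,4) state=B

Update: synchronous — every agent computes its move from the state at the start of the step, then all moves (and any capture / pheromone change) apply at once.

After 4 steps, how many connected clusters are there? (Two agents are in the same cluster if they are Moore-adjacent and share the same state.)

2

t=1: a0@(1,2):A a1@(2,2):B a2@(0,0):A a3@(0,3):A a4@(2,1):B a5@(0,1):B
t=2: a0@(0,2):A a1@(2,2):B a2@(0,4):A a3@(0,3):A a4@(2,1):B a5@(1,0):B
t=3: (unchanged — steady state)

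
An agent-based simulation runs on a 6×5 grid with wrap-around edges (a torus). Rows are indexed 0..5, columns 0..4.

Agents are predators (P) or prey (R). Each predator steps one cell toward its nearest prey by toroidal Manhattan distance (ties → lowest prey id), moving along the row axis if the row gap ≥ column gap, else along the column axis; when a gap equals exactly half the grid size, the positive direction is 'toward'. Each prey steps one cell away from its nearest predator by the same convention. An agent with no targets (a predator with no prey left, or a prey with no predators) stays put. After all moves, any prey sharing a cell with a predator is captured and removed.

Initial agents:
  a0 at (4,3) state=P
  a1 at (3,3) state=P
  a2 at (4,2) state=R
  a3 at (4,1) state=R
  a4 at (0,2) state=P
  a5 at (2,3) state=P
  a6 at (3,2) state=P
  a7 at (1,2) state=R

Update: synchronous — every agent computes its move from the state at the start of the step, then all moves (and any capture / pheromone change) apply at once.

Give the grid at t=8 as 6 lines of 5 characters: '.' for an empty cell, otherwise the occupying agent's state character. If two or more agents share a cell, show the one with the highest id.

.....
.....
...PP
..RR.
..P..
.....

t=1: a0@(4,2):P a1@(4,3):P a2@(4,1):R a3@(4,0):R a4@(1,2):P a5@(1,3):P a6@(4,2):P a7@(2,2):R
t=2: a0@(4,1):P a1@(4,2):P a2@(4,0):R a3@(4,4):R a4@(2,2):P a5@(2,3):P a6@(4,1):P a7@(3,2):R
t=3: a0@(4,0):P a1@(3,2):P a2@(4,4):R a3@(4,3):R a4@(3,2):P a5@(3,3):P a6@(4,0):P a7@(2,2):R
t=4: a0@(4,4):P a1@(2,2):P a3@(5,3):R a4@(2,2):P a5@(4,3):P a6@(4,4):P a7@(1,2):R
t=5: a0@(5,4):P a1@(1,2):P a3@(0,3):R a4@(1,2):P a5@(5,3):P a6@(5,4):P a7@(0,2):R
t=6: a0@(0,4):P a1@(0,2):P a3@(1,3):R a4@(0,2):P a5@(0,3):P a6@(0,4):P a7@(5,2):R
t=7: a0@(1,4):P a1@(5,2):P a3@(2,3):R a4@(5,2):P a5@(1,3):P a6@(1,4):P a7@(4,2):R
t=8: a0@(2,4):P a1@(4,2):P a3@(3,3):R a4@(4,2):P a5@(2,3):P a6@(2,4):P a7@(3,2):R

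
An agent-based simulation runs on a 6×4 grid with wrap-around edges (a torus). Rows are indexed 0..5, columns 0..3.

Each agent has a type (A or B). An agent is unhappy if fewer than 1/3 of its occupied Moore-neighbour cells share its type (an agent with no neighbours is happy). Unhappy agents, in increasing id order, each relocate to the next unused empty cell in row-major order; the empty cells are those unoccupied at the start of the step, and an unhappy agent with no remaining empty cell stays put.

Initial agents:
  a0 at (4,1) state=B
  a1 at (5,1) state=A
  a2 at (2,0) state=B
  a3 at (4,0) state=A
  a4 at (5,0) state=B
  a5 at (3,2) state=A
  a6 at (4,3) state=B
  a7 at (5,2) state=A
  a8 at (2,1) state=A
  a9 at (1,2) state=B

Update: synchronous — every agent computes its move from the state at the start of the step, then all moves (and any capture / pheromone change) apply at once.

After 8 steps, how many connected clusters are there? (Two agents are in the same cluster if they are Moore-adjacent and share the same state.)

3

t=1: a0@(0,0):B a1@(5,1):A a2@(0,1):B a3@(0,2):A a4@(5,0):B a5@(3,2):A a6@(0,3):B a7@(5,2):A a8@(2,1):A a9@(1,0):B
t=2: (unchanged — steady state)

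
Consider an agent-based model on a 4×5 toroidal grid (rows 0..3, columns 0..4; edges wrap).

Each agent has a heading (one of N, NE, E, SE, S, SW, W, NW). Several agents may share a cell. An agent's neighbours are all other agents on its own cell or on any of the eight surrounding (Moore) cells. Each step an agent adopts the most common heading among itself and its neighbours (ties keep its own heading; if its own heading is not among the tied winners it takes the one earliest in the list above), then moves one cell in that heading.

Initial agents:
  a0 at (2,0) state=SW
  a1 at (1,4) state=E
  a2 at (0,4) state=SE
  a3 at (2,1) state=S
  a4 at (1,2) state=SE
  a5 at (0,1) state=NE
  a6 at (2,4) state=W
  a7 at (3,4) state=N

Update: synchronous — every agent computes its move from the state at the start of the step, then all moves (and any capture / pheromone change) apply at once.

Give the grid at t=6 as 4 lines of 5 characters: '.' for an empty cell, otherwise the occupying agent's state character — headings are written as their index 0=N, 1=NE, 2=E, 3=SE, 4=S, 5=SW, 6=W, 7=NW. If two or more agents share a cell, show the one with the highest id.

t=1: a0@(3,4):SW a1@(1,0):E a2@(1,0):SE a3@(3,1):S a4@(2,3):SE a5@(3,2):NE a6@(2,3):W a7@(2,4):N
t=2: a0@(0,3):SW a1@(1,1):E a2@(2,1):SE a3@(0,1):S a4@(3,4):SE a5@(2,3):NE a6@(2,2):W a7@(3,0):SE
t=3: a0@(1,2):SW a1@(1,2):E a2@(3,2):SE a3@(1,1):S a4@(0,0):SE a5@(1,4):NE a6@(2,1):W a7@(0,1):SE
t=4: a0@(2,1):SW a1@(1,3):E a2@(0,3):SE a3@(2,2):SE a4@(1,1):SE a5@(0,0):NE a6@(2,0):W a7@(1,2):SE
t=5: a0@(3,2):SE a1@(2,4):SE a2@(1,4):SE a3@(3,3):SE a4@(2,2):SE a5@(3,1):NE a6@(2,4):W a7@(2,3):SE
t=6: a0@(0,3):SE a1@(3,0):SE a2@(2,0):SE a3@(0,4):SE a4@(3,3):SE a5@(0,2):SE a6@(3,0):SE a7@(3,4):SE

..333
.....
3....
3..33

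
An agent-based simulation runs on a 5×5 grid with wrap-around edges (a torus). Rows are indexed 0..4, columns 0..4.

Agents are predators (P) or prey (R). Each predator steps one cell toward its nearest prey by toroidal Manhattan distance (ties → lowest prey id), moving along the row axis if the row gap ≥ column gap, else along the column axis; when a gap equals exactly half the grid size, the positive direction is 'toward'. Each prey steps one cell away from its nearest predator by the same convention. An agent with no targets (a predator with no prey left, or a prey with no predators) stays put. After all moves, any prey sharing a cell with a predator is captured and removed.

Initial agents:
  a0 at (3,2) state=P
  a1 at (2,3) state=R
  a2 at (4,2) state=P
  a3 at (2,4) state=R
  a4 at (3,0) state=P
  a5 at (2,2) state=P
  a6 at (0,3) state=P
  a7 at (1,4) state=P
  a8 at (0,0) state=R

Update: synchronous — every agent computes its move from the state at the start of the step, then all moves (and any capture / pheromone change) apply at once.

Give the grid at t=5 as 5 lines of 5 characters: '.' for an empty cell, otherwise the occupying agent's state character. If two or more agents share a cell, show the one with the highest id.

.....
.....
.....
PR..P
.....

t=1: a0@(2,2):P a2@(3,2):P a3@(3,4):R a4@(2,0):P a5@(2,3):P a6@(1,3):P a7@(2,4):P a8@(1,0):R
t=2: a0@(2,3):P a2@(3,3):P a3@(4,4):R a4@(1,0):P a5@(3,3):P a6@(1,4):P a7@(3,4):P a8@(0,0):R
t=3: a0@(3,3):P a2@(4,3):P a4@(0,0):P a5@(4,3):P a6@(0,4):P a7@(4,4):P a8@(4,0):R
t=4: a0@(3,4):P a2@(4,4):P a4@(4,0):P a5@(4,4):P a6@(4,4):P a7@(4,0):P a8@(3,0):R
t=5: a0@(3,0):P a2@(3,4):P a4@(3,0):P a5@(3,4):P a6@(3,4):P a7@(3,0):P a8@(3,1):R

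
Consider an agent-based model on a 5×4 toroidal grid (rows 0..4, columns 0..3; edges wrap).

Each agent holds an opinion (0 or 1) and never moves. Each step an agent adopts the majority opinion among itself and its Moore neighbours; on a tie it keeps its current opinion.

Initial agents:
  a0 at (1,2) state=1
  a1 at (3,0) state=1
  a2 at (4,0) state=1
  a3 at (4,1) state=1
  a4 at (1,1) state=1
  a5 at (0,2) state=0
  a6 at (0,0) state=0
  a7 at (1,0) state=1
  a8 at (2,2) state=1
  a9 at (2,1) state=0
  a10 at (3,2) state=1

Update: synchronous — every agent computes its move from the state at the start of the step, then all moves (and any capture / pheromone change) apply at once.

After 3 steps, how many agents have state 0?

0

t=1: a0@(1,2):1 a1@(3,0):1 a2@(4,0):1 a3@(4,1):1 a4@(1,1):1 a5@(0,2):1 a6@(0,0):1 a7@(1,0):1 a8@(2,2):1 a9@(2,1):1 a10@(3,2):1
t=2: (unchanged — steady state)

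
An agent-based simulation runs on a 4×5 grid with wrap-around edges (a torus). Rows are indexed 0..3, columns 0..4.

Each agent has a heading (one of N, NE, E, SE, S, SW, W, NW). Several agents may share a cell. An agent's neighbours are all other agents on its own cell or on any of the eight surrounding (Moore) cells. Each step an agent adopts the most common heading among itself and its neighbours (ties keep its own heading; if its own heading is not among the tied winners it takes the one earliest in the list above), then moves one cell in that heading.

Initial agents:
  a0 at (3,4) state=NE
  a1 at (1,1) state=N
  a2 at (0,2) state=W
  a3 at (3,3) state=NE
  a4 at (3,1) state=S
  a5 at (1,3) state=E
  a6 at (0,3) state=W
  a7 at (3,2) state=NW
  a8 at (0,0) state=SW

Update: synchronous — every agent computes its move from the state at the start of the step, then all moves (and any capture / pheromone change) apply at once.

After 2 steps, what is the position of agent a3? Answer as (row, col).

t=1: a0@(2,0):NE a1@(0,1):N a2@(0,1):W a3@(2,4):NE a4@(0,1):S a5@(1,2):W a6@(0,2):W a7@(3,1):W a8@(1,4):SW
t=2: a0@(1,1):NE a1@(0,0):W a2@(0,0):W a3@(1,0):NE a4@(0,0):W a5@(1,1):W a6@(0,1):W a7@(3,0):W a8@(0,0):NE

(1, 0)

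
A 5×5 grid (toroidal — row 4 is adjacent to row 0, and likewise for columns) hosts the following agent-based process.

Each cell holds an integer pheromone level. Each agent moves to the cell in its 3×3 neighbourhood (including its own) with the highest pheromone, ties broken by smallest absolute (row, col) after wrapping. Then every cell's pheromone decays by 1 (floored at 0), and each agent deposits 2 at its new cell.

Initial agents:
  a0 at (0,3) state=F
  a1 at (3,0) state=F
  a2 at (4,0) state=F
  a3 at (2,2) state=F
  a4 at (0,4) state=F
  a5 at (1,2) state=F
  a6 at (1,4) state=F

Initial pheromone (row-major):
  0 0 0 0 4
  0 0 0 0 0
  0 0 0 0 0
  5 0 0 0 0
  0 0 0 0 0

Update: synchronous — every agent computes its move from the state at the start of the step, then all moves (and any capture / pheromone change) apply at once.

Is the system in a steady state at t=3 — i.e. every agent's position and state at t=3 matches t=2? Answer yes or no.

yes

t=1: a0@(0,4) a1@(3,0) a2@(3,0) a3@(1,1) a4@(0,4) a5@(0,1) a6@(0,4) | pheromone: 0 2 0 0 9 / 0 2 0 0 0 / 0 0 0 0 0 / 8 0 0 0 0 / 0 0 0 0 0
t=2: a0@(0,4) a1@(3,0) a2@(3,0) a3@(0,1) a4@(0,4) a5@(0,1) a6@(0,4) | pheromone: 0 5 0 0 14 / 0 1 0 0 0 / 0 0 0 0 0 / 11 0 0 0 0 / 0 0 0 0 0
t=3: a0@(0,4) a1@(3,0) a2@(3,0) a3@(0,1) a4@(0,4) a5@(0,1) a6@(0,4) | pheromone: 0 8 0 0 19 / 0 0 0 0 0 / 0 0 0 0 0 / 14 0 0 0 0 / 0 0 0 0 0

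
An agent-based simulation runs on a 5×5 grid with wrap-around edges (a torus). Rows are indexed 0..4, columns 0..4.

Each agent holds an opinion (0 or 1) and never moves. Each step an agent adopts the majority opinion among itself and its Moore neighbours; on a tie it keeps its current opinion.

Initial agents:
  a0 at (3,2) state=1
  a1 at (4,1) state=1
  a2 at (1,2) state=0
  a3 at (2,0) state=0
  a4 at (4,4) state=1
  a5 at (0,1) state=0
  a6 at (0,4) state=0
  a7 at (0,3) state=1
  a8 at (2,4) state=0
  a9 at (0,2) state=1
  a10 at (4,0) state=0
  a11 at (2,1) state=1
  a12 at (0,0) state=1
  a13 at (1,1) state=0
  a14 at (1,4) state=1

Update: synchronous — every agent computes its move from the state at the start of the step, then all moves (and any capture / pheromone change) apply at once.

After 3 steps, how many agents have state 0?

t=1: a0@(3,2):1 a1@(4,1):1 a2@(1,2):0 a3@(2,0):0 a4@(4,4):1 a5@(0,1):0 a6@(0,4):1 a7@(0,3):1 a8@(2,4):0 a9@(0,2):1 a10@(4,0):0 a11@(2,1):0 a12@(0,0):1 a13@(1,1):0 a14@(1,4):1
t=2: a0@(3,2):1 a1@(4,1):1 a2@(1,2):0 a3@(2,0):0 a4@(4,4):1 a5@(0,1):0 a6@(0,4):1 a7@(0,3):1 a8@(2,4):0 a9@(0,2):1 a10@(4,0):1 a11@(2,1):0 a12@(0,0):1 a13@(1,1):0 a14@(1,4):1
t=3: a0@(3,2):1 a1@(4,1):1 a2@(1,2):0 a3@(2,0):0 a4@(4,4):1 a5@(0,1):1 a6@(0,4):1 a7@(0,3):1 a8@(2,4):0 a9@(0,2):1 a10@(4,0):1 a11@(2,1):0 a12@(0,0):1 a13@(1,1):0 a14@(1,4):1

5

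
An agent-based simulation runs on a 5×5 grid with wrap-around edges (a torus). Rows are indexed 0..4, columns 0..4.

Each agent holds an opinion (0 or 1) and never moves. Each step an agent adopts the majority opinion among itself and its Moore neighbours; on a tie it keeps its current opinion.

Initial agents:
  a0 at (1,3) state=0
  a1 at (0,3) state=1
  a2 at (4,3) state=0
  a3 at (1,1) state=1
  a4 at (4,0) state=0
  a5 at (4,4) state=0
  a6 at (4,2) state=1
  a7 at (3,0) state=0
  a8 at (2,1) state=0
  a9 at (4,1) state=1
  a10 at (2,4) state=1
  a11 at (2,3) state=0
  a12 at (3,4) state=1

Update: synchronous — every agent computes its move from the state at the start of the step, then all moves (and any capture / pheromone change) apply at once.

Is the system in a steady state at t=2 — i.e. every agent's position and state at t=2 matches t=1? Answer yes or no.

t=1: a0@(1,3):0 a1@(0,3):0 a2@(4,3):1 a3@(1,1):1 a4@(4,0):0 a5@(4,4):0 a6@(4,2):1 a7@(3,0):0 a8@(2,1):0 a9@(4,1):1 a10@(2,4):0 a11@(2,3):0 a12@(3,4):0
t=2: a0@(1,3):0 a1@(0,3):0 a2@(4,3):0 a3@(1,1):1 a4@(4,0):0 a5@(4,4):0 a6@(4,2):1 a7@(3,0):0 a8@(2,1):0 a9@(4,1):1 a10@(2,4):0 a11@(2,3):0 a12@(3,4):0

no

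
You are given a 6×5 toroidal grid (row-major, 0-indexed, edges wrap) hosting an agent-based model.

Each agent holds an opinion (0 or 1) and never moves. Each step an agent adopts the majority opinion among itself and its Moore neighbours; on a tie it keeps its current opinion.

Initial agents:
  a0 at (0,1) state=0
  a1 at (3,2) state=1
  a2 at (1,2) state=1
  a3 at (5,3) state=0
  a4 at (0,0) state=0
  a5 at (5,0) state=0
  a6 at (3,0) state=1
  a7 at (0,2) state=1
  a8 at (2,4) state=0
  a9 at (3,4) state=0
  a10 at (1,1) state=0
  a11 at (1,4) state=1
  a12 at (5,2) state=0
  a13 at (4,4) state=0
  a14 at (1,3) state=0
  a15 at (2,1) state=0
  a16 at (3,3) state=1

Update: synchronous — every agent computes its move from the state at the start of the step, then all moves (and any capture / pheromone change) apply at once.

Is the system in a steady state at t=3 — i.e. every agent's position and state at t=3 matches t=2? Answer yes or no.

no

t=1: a0@(0,1):0 a1@(3,2):1 a2@(1,2):0 a3@(5,3):0 a4@(0,0):0 a5@(5,0):0 a6@(3,0):0 a7@(0,2):0 a8@(2,4):0 a9@(3,4):0 a10@(1,1):0 a11@(1,4):0 a12@(5,2):0 a13@(4,4):0 a14@(1,3):1 a15@(2,1):1 a16@(3,3):0
t=2: a0@(0,1):0 a1@(3,2):1 a2@(1,2):0 a3@(5,3):0 a4@(0,0):0 a5@(5,0):0 a6@(3,0):0 a7@(0,2):0 a8@(2,4):0 a9@(3,4):0 a10@(1,1):0 a11@(1,4):0 a12@(5,2):0 a13@(4,4):0 a14@(1,3):0 a15@(2,1):0 a16@(3,3):0
t=3: a0@(0,1):0 a1@(3,2):0 a2@(1,2):0 a3@(5,3):0 a4@(0,0):0 a5@(5,0):0 a6@(3,0):0 a7@(0,2):0 a8@(2,4):0 a9@(3,4):0 a10@(1,1):0 a11@(1,4):0 a12@(5,2):0 a13@(4,4):0 a14@(1,3):0 a15@(2,1):0 a16@(3,3):0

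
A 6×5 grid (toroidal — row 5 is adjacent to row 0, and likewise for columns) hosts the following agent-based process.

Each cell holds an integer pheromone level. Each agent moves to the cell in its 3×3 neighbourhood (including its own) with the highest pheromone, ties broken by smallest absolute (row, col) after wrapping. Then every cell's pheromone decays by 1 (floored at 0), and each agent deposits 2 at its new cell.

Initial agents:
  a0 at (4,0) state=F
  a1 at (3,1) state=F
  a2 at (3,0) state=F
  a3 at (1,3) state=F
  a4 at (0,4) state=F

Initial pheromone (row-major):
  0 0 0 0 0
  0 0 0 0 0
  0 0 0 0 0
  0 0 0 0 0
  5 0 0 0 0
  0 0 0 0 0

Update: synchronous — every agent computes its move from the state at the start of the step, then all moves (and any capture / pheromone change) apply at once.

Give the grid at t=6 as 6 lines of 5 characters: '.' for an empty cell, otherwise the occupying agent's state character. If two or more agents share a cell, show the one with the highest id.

F.F..
.....
.....
.....
F....
.....

t=1: a0@(4,0) a1@(4,0) a2@(4,0) a3@(0,2) a4@(0,0) | pheromone: 2 0 2 0 0 / 0 0 0 0 0 / 0 0 0 0 0 / 0 0 0 0 0 / 10 0 0 0 0 / 0 0 0 0 0
t=2: a0@(4,0) a1@(4,0) a2@(4,0) a3@(0,2) a4@(0,0) | pheromone: 3 0 3 0 0 / 0 0 0 0 0 / 0 0 0 0 0 / 0 0 0 0 0 / 15 0 0 0 0 / 0 0 0 0 0
t=3: a0@(4,0) a1@(4,0) a2@(4,0) a3@(0,2) a4@(0,0) | pheromone: 4 0 4 0 0 / 0 0 0 0 0 / 0 0 0 0 0 / 0 0 0 0 0 / 20 0 0 0 0 / 0 0 0 0 0
t=4: a0@(4,0) a1@(4,0) a2@(4,0) a3@(0,2) a4@(0,0) | pheromone: 5 0 5 0 0 / 0 0 0 0 0 / 0 0 0 0 0 / 0 0 0 0 0 / 25 0 0 0 0 / 0 0 0 0 0
t=5: a0@(4,0) a1@(4,0) a2@(4,0) a3@(0,2) a4@(0,0) | pheromone: 6 0 6 0 0 / 0 0 0 0 0 / 0 0 0 0 0 / 0 0 0 0 0 / 30 0 0 0 0 / 0 0 0 0 0
t=6: a0@(4,0) a1@(4,0) a2@(4,0) a3@(0,2) a4@(0,0) | pheromone: 7 0 7 0 0 / 0 0 0 0 0 / 0 0 0 0 0 / 0 0 0 0 0 / 35 0 0 0 0 / 0 0 0 0 0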